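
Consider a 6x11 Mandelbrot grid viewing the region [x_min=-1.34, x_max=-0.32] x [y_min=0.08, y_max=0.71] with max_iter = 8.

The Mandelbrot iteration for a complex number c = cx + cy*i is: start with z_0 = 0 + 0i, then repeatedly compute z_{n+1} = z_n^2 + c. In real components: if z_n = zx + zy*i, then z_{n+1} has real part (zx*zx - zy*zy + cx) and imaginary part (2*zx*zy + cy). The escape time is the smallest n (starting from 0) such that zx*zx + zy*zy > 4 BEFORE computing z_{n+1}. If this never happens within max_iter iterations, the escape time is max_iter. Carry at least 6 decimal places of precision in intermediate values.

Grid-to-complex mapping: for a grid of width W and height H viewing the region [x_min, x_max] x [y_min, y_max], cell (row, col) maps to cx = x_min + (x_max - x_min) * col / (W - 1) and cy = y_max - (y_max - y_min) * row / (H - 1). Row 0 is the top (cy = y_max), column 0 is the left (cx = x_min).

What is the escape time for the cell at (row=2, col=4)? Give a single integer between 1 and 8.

z_0 = 0 + 0i, c = -0.5240 + 0.5840i
Iter 1: z = -0.5240 + 0.5840i, |z|^2 = 0.6156
Iter 2: z = -0.5905 + -0.0280i, |z|^2 = 0.3495
Iter 3: z = -0.1761 + 0.6171i, |z|^2 = 0.4118
Iter 4: z = -0.8738 + 0.3666i, |z|^2 = 0.8979
Iter 5: z = 0.1051 + -0.0567i, |z|^2 = 0.0143
Iter 6: z = -0.5162 + 0.5721i, |z|^2 = 0.5937
Iter 7: z = -0.5848 + -0.0066i, |z|^2 = 0.3421

Answer: 8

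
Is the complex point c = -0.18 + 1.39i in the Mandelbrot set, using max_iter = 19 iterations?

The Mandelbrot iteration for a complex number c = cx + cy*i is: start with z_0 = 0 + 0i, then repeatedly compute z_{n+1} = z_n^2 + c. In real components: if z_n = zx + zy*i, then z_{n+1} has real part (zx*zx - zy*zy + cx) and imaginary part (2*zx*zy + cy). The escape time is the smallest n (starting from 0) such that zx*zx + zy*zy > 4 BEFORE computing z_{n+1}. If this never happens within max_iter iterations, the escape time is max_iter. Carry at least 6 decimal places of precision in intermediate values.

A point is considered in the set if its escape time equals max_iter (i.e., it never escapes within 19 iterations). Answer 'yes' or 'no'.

Answer: no

Derivation:
z_0 = 0 + 0i, c = -0.1800 + 1.3900i
Iter 1: z = -0.1800 + 1.3900i, |z|^2 = 1.9645
Iter 2: z = -2.0797 + 0.8896i, |z|^2 = 5.1165
Escaped at iteration 2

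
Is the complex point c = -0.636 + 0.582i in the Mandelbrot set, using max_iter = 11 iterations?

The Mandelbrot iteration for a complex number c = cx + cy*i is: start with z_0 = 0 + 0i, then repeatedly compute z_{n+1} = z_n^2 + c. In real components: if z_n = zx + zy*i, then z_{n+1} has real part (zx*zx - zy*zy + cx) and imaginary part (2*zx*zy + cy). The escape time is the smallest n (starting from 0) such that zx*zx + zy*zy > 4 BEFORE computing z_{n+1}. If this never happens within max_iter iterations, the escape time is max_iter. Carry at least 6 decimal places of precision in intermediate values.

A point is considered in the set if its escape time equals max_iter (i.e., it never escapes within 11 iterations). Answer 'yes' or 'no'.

z_0 = 0 + 0i, c = -0.6360 + 0.5820i
Iter 1: z = -0.6360 + 0.5820i, |z|^2 = 0.7432
Iter 2: z = -0.5702 + -0.1583i, |z|^2 = 0.3502
Iter 3: z = -0.3359 + 0.7625i, |z|^2 = 0.6943
Iter 4: z = -1.1046 + 0.0697i, |z|^2 = 1.2251
Iter 5: z = 0.5794 + 0.4280i, |z|^2 = 0.5188
Iter 6: z = -0.4835 + 1.0779i, |z|^2 = 1.3956
Iter 7: z = -1.5641 + -0.4603i, |z|^2 = 2.6582
Iter 8: z = 1.5984 + 2.0218i, |z|^2 = 6.6428
Escaped at iteration 8

Answer: no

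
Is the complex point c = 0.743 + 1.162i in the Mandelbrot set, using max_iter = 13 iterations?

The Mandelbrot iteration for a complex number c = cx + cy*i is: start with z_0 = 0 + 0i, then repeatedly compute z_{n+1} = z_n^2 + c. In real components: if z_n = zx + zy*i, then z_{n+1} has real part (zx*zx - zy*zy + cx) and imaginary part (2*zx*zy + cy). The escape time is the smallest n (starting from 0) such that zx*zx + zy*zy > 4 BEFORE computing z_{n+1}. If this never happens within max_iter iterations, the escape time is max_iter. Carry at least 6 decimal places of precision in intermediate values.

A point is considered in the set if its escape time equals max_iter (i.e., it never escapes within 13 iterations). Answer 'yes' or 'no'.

Answer: no

Derivation:
z_0 = 0 + 0i, c = 0.7430 + 1.1620i
Iter 1: z = 0.7430 + 1.1620i, |z|^2 = 1.9023
Iter 2: z = -0.0552 + 2.8887i, |z|^2 = 8.3478
Escaped at iteration 2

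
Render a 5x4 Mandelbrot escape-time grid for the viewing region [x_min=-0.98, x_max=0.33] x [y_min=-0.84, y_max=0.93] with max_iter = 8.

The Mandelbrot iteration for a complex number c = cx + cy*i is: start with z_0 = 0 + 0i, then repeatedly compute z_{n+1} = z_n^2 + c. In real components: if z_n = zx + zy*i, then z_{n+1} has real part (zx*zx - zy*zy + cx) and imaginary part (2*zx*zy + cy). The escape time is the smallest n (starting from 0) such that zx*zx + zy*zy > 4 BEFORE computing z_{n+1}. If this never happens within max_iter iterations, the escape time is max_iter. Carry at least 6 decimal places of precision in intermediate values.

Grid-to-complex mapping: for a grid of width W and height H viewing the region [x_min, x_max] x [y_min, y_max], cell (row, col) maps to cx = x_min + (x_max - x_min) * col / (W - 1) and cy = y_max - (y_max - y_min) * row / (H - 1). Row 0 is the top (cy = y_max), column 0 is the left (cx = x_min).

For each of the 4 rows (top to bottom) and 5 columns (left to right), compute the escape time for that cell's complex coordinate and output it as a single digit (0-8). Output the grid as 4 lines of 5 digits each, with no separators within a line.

Answer: 34574
88888
88888
34784

Derivation:
(row=0, col=0): c = -0.9800 + 0.9300i → escape time 3
(row=0, col=1): c = -0.6525 + 0.9300i → escape time 4
(row=0, col=2): c = -0.3250 + 0.9300i → escape time 5
(row=0, col=3): c = 0.0025 + 0.9300i → escape time 7
(row=0, col=4): c = 0.3300 + 0.9300i → escape time 4
(row=1, col=0): c = -0.9800 + 0.3400i → escape time 8
(row=1, col=1): c = -0.6525 + 0.3400i → escape time 8
(row=1, col=2): c = -0.3250 + 0.3400i → escape time 8
(row=1, col=3): c = 0.0025 + 0.3400i → escape time 8
(row=1, col=4): c = 0.3300 + 0.3400i → escape time 8
(row=2, col=0): c = -0.9800 + -0.2500i → escape time 8
(row=2, col=1): c = -0.6525 + -0.2500i → escape time 8
(row=2, col=2): c = -0.3250 + -0.2500i → escape time 8
(row=2, col=3): c = 0.0025 + -0.2500i → escape time 8
(row=2, col=4): c = 0.3300 + -0.2500i → escape time 8
(row=3, col=0): c = -0.9800 + -0.8400i → escape time 3
(row=3, col=1): c = -0.6525 + -0.8400i → escape time 4
(row=3, col=2): c = -0.3250 + -0.8400i → escape time 7
(row=3, col=3): c = 0.0025 + -0.8400i → escape time 8
(row=3, col=4): c = 0.3300 + -0.8400i → escape time 4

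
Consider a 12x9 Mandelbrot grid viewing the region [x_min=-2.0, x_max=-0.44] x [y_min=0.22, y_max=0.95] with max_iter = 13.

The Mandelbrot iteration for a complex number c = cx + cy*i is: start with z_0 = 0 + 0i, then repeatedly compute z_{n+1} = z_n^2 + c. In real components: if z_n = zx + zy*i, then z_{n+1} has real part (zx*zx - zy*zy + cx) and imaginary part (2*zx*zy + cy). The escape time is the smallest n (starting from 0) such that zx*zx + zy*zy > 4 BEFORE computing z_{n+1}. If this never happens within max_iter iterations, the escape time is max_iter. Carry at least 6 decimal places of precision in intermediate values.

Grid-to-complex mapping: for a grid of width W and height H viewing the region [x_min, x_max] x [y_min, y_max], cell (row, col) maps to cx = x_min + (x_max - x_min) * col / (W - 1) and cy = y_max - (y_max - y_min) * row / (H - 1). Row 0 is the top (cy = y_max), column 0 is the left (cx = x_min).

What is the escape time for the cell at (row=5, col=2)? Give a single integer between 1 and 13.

Answer: 3

Derivation:
z_0 = 0 + 0i, c = -1.7164 + 0.4937i
Iter 1: z = -1.7164 + 0.4937i, |z|^2 = 3.1897
Iter 2: z = 0.9858 + -1.2012i, |z|^2 = 2.4145
Iter 3: z = -2.1874 + -1.8743i, |z|^2 = 8.2980
Escaped at iteration 3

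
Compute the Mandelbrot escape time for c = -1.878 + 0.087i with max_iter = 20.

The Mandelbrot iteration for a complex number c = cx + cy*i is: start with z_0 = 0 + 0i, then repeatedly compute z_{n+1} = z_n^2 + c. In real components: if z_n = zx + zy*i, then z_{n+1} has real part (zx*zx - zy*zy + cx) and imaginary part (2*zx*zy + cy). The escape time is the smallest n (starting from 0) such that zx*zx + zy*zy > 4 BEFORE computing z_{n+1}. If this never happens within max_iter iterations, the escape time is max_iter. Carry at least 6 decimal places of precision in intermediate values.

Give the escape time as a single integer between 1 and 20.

Answer: 4

Derivation:
z_0 = 0 + 0i, c = -1.8780 + 0.0870i
Iter 1: z = -1.8780 + 0.0870i, |z|^2 = 3.5345
Iter 2: z = 1.6413 + -0.2398i, |z|^2 = 2.7514
Iter 3: z = 0.7584 + -0.7001i, |z|^2 = 1.0653
Iter 4: z = -1.7929 + -0.9749i, |z|^2 = 4.1650
Escaped at iteration 4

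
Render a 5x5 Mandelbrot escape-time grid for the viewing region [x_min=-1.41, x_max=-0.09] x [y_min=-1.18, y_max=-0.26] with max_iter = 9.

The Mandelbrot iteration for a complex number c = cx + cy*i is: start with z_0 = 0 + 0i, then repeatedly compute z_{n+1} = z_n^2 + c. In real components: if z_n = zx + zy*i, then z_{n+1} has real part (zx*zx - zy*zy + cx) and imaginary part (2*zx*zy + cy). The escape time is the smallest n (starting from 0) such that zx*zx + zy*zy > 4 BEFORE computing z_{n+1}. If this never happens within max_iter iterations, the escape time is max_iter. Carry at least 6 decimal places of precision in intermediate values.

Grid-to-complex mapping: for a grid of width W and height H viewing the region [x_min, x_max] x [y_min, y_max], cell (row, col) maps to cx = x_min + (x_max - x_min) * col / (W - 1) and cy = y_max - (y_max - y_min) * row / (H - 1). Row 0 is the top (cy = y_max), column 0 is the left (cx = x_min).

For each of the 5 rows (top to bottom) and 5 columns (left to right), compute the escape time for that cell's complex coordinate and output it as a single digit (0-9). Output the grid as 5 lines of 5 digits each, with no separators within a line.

Answer: 59999
35699
33479
33459
23333

Derivation:
(row=0, col=0): c = -1.4100 + -0.2600i → escape time 5
(row=0, col=1): c = -1.0800 + -0.2600i → escape time 9
(row=0, col=2): c = -0.7500 + -0.2600i → escape time 9
(row=0, col=3): c = -0.4200 + -0.2600i → escape time 9
(row=0, col=4): c = -0.0900 + -0.2600i → escape time 9
(row=1, col=0): c = -1.4100 + -0.4900i → escape time 3
(row=1, col=1): c = -1.0800 + -0.4900i → escape time 5
(row=1, col=2): c = -0.7500 + -0.4900i → escape time 6
(row=1, col=3): c = -0.4200 + -0.4900i → escape time 9
(row=1, col=4): c = -0.0900 + -0.4900i → escape time 9
(row=2, col=0): c = -1.4100 + -0.7200i → escape time 3
(row=2, col=1): c = -1.0800 + -0.7200i → escape time 3
(row=2, col=2): c = -0.7500 + -0.7200i → escape time 4
(row=2, col=3): c = -0.4200 + -0.7200i → escape time 7
(row=2, col=4): c = -0.0900 + -0.7200i → escape time 9
(row=3, col=0): c = -1.4100 + -0.9500i → escape time 3
(row=3, col=1): c = -1.0800 + -0.9500i → escape time 3
(row=3, col=2): c = -0.7500 + -0.9500i → escape time 4
(row=3, col=3): c = -0.4200 + -0.9500i → escape time 5
(row=3, col=4): c = -0.0900 + -0.9500i → escape time 9
(row=4, col=0): c = -1.4100 + -1.1800i → escape time 2
(row=4, col=1): c = -1.0800 + -1.1800i → escape time 3
(row=4, col=2): c = -0.7500 + -1.1800i → escape time 3
(row=4, col=3): c = -0.4200 + -1.1800i → escape time 3
(row=4, col=4): c = -0.0900 + -1.1800i → escape time 3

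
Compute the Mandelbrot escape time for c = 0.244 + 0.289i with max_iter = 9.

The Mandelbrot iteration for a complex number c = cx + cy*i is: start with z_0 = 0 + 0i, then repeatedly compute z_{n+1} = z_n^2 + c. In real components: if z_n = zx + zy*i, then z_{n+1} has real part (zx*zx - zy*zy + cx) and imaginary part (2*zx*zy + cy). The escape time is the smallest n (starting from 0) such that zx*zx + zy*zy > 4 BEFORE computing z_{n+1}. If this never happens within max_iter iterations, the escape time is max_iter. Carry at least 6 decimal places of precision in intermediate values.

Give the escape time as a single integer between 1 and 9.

z_0 = 0 + 0i, c = 0.2440 + 0.2890i
Iter 1: z = 0.2440 + 0.2890i, |z|^2 = 0.1431
Iter 2: z = 0.2200 + 0.4300i, |z|^2 = 0.2333
Iter 3: z = 0.1075 + 0.4782i, |z|^2 = 0.2403
Iter 4: z = 0.0269 + 0.3918i, |z|^2 = 0.1542
Iter 5: z = 0.0912 + 0.3100i, |z|^2 = 0.1044
Iter 6: z = 0.1562 + 0.3456i, |z|^2 = 0.1438
Iter 7: z = 0.1490 + 0.3969i, |z|^2 = 0.1798
Iter 8: z = 0.1086 + 0.4073i, |z|^2 = 0.1777

Answer: 9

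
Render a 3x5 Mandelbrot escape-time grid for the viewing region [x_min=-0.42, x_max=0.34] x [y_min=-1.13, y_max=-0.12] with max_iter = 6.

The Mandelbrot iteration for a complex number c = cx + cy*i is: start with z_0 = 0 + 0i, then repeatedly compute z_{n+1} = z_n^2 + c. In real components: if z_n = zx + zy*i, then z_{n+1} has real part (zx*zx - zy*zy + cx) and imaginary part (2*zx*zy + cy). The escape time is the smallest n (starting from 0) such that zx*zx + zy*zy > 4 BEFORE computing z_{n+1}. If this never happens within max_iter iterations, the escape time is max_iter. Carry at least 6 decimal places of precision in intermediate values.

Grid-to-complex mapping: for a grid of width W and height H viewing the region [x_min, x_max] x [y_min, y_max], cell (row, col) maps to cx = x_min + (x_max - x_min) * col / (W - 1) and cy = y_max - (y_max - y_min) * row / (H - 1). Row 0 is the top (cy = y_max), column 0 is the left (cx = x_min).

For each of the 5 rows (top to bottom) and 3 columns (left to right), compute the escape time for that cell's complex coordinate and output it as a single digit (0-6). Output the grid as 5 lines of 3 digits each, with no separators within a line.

(row=0, col=0): c = -0.4200 + -0.1200i → escape time 6
(row=0, col=1): c = -0.0400 + -0.1200i → escape time 6
(row=0, col=2): c = 0.3400 + -0.1200i → escape time 6
(row=1, col=0): c = -0.4200 + -0.3725i → escape time 6
(row=1, col=1): c = -0.0400 + -0.3725i → escape time 6
(row=1, col=2): c = 0.3400 + -0.3725i → escape time 6
(row=2, col=0): c = -0.4200 + -0.6250i → escape time 6
(row=2, col=1): c = -0.0400 + -0.6250i → escape time 6
(row=2, col=2): c = 0.3400 + -0.6250i → escape time 6
(row=3, col=0): c = -0.4200 + -0.8775i → escape time 5
(row=3, col=1): c = -0.0400 + -0.8775i → escape time 6
(row=3, col=2): c = 0.3400 + -0.8775i → escape time 4
(row=4, col=0): c = -0.4200 + -1.1300i → escape time 4
(row=4, col=1): c = -0.0400 + -1.1300i → escape time 4
(row=4, col=2): c = 0.3400 + -1.1300i → escape time 2

Answer: 666
666
666
564
442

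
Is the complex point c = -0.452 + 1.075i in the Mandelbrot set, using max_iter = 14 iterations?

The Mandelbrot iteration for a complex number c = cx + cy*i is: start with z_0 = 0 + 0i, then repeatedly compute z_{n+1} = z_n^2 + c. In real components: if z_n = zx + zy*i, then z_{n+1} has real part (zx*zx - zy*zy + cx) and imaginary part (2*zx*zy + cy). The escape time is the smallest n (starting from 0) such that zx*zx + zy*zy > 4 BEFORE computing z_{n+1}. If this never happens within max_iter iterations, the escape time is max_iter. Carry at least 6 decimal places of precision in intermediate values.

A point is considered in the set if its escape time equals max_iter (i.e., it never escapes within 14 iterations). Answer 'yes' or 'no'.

z_0 = 0 + 0i, c = -0.4520 + 1.0750i
Iter 1: z = -0.4520 + 1.0750i, |z|^2 = 1.3599
Iter 2: z = -1.4033 + 0.1032i, |z|^2 = 1.9800
Iter 3: z = 1.5067 + 0.7854i, |z|^2 = 2.8868
Iter 4: z = 1.2012 + 3.4415i, |z|^2 = 13.2871
Escaped at iteration 4

Answer: no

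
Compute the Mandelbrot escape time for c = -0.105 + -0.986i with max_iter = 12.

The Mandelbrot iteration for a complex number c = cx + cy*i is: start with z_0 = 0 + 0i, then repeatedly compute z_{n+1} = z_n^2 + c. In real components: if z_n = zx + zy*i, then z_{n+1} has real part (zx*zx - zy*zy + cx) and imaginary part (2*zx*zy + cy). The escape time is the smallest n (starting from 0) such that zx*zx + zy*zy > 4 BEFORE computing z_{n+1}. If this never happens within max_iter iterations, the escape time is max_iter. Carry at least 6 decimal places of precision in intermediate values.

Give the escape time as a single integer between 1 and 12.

z_0 = 0 + 0i, c = -0.1050 + -0.9860i
Iter 1: z = -0.1050 + -0.9860i, |z|^2 = 0.9832
Iter 2: z = -1.0662 + -0.7789i, |z|^2 = 1.7435
Iter 3: z = 0.4250 + 0.6750i, |z|^2 = 0.6362
Iter 4: z = -0.3800 + -0.4123i, |z|^2 = 0.3144
Iter 5: z = -0.1306 + -0.6727i, |z|^2 = 0.4695
Iter 6: z = -0.5404 + -0.8103i, |z|^2 = 0.9486
Iter 7: z = -0.4695 + -0.1102i, |z|^2 = 0.2326
Iter 8: z = 0.1033 + -0.8825i, |z|^2 = 0.7894
Iter 9: z = -0.8731 + -1.1683i, |z|^2 = 2.1272
Iter 10: z = -0.7076 + 1.0541i, |z|^2 = 1.6117
Iter 11: z = -0.7154 + -2.4777i, |z|^2 = 6.6506
Escaped at iteration 11

Answer: 11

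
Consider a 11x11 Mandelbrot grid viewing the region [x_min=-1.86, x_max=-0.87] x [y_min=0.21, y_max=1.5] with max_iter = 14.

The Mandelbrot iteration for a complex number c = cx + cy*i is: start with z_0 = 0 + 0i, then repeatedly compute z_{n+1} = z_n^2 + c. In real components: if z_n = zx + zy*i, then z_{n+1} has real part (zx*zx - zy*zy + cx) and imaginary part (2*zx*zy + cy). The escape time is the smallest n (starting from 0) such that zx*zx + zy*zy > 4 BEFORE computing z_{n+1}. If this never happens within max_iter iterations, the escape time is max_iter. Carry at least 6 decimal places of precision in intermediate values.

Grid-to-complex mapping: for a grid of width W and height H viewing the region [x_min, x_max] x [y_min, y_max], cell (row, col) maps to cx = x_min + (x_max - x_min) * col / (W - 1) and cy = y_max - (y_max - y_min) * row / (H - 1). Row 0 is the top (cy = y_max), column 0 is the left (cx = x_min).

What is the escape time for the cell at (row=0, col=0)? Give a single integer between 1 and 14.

z_0 = 0 + 0i, c = -1.8600 + 1.5000i
Iter 1: z = -1.8600 + 1.5000i, |z|^2 = 5.7096
Escaped at iteration 1

Answer: 1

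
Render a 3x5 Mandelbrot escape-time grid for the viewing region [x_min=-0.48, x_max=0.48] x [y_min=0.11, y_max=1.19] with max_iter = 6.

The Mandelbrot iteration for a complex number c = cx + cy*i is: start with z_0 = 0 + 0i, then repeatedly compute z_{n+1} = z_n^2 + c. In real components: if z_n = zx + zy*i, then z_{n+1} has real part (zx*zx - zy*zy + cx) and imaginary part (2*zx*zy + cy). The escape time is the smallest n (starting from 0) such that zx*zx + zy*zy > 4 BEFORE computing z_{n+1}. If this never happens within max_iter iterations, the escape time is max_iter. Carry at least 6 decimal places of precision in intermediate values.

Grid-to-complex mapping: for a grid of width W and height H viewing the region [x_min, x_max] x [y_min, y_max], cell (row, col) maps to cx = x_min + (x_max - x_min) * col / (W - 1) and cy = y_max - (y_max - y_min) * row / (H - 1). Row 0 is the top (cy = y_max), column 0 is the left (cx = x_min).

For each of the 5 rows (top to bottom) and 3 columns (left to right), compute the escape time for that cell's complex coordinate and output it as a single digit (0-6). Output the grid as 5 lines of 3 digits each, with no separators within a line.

Answer: 332
463
664
666
665

Derivation:
(row=0, col=0): c = -0.4800 + 1.1900i → escape time 3
(row=0, col=1): c = 0.0000 + 1.1900i → escape time 3
(row=0, col=2): c = 0.4800 + 1.1900i → escape time 2
(row=1, col=0): c = -0.4800 + 0.9200i → escape time 4
(row=1, col=1): c = 0.0000 + 0.9200i → escape time 6
(row=1, col=2): c = 0.4800 + 0.9200i → escape time 3
(row=2, col=0): c = -0.4800 + 0.6500i → escape time 6
(row=2, col=1): c = 0.0000 + 0.6500i → escape time 6
(row=2, col=2): c = 0.4800 + 0.6500i → escape time 4
(row=3, col=0): c = -0.4800 + 0.3800i → escape time 6
(row=3, col=1): c = 0.0000 + 0.3800i → escape time 6
(row=3, col=2): c = 0.4800 + 0.3800i → escape time 6
(row=4, col=0): c = -0.4800 + 0.1100i → escape time 6
(row=4, col=1): c = 0.0000 + 0.1100i → escape time 6
(row=4, col=2): c = 0.4800 + 0.1100i → escape time 5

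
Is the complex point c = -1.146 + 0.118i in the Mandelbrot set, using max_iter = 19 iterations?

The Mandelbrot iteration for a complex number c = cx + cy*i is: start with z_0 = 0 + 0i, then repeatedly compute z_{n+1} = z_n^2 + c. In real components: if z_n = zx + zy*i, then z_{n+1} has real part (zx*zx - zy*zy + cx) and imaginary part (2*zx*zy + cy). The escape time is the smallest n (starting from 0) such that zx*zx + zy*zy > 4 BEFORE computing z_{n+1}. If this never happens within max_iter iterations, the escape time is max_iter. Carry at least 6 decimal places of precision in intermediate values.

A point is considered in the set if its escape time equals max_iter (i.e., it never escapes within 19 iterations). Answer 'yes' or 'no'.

z_0 = 0 + 0i, c = -1.1460 + 0.1180i
Iter 1: z = -1.1460 + 0.1180i, |z|^2 = 1.3272
Iter 2: z = 0.1534 + -0.1525i, |z|^2 = 0.0468
Iter 3: z = -1.1457 + 0.0712i, |z|^2 = 1.3177
Iter 4: z = 0.1616 + -0.0452i, |z|^2 = 0.0282
Iter 5: z = -1.1219 + 0.1034i, |z|^2 = 1.2694
Iter 6: z = 0.1020 + -0.1140i, |z|^2 = 0.0234
Iter 7: z = -1.1486 + 0.0947i, |z|^2 = 1.3282
Iter 8: z = 0.1643 + -0.0996i, |z|^2 = 0.0369
Iter 9: z = -1.1289 + 0.0853i, |z|^2 = 1.2818
Iter 10: z = 0.1212 + -0.0745i, |z|^2 = 0.0203
Iter 11: z = -1.1369 + 0.0999i, |z|^2 = 1.3024
Iter 12: z = 0.1365 + -0.1092i, |z|^2 = 0.0305
Iter 13: z = -1.1393 + 0.0882i, |z|^2 = 1.3058
Iter 14: z = 0.1442 + -0.0830i, |z|^2 = 0.0277
Iter 15: z = -1.1321 + 0.0941i, |z|^2 = 1.2905
Iter 16: z = 0.1268 + -0.0950i, |z|^2 = 0.0251
Iter 17: z = -1.1390 + 0.0939i, |z|^2 = 1.3060
Iter 18: z = 0.1424 + -0.0959i, |z|^2 = 0.0295
Did not escape in 19 iterations → in set

Answer: yes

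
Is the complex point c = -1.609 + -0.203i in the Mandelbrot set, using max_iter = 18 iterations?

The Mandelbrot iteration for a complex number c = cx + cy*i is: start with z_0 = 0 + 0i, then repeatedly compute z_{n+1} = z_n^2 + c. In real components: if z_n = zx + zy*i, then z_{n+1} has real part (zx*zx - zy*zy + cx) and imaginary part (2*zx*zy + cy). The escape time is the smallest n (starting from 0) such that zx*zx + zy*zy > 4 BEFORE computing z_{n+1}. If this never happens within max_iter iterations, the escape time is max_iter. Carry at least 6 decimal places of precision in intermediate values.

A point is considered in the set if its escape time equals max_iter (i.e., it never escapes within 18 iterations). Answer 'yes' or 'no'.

z_0 = 0 + 0i, c = -1.6090 + -0.2030i
Iter 1: z = -1.6090 + -0.2030i, |z|^2 = 2.6301
Iter 2: z = 0.9387 + 0.4503i, |z|^2 = 1.0838
Iter 3: z = -0.9306 + 0.6423i, |z|^2 = 1.2786
Iter 4: z = -1.1555 + -1.3984i, |z|^2 = 3.2907
Iter 5: z = -2.2295 + 3.0287i, |z|^2 = 14.1440
Escaped at iteration 5

Answer: no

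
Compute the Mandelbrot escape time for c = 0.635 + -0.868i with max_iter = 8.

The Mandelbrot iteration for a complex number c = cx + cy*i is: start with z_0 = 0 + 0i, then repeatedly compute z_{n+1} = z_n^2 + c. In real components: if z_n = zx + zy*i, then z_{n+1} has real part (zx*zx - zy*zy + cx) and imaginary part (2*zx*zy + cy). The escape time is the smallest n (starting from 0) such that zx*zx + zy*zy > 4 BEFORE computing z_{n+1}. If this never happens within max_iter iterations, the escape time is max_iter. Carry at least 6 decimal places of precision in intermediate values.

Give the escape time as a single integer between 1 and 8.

z_0 = 0 + 0i, c = 0.6350 + -0.8680i
Iter 1: z = 0.6350 + -0.8680i, |z|^2 = 1.1566
Iter 2: z = 0.2848 + -1.9704i, |z|^2 = 3.9634
Iter 3: z = -3.1662 + -1.9903i, |z|^2 = 13.9862
Escaped at iteration 3

Answer: 3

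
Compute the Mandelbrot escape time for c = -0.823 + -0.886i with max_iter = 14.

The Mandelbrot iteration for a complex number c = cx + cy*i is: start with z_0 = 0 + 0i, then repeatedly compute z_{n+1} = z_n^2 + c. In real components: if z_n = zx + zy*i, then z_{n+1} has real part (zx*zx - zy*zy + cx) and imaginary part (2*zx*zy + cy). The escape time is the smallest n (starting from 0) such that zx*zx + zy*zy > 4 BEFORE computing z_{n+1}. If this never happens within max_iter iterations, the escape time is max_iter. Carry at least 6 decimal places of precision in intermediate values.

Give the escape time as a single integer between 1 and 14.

z_0 = 0 + 0i, c = -0.8230 + -0.8860i
Iter 1: z = -0.8230 + -0.8860i, |z|^2 = 1.4623
Iter 2: z = -0.9307 + 0.5724i, |z|^2 = 1.1937
Iter 3: z = -0.2845 + -1.9513i, |z|^2 = 3.8887
Iter 4: z = -4.5498 + 0.2241i, |z|^2 = 20.7513
Escaped at iteration 4

Answer: 4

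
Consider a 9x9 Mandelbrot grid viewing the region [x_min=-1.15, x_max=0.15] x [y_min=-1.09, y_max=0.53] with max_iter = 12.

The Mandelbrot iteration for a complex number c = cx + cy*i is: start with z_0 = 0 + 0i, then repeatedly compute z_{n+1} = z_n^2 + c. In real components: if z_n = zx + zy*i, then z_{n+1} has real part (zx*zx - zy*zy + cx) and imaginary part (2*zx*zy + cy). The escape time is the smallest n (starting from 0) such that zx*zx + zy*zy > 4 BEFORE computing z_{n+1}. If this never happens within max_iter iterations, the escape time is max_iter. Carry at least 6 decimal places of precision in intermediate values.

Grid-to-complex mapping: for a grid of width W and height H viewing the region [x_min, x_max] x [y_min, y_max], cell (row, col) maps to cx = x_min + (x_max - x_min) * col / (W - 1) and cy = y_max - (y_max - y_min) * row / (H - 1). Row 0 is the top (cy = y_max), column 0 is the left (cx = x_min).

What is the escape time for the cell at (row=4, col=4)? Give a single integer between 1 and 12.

z_0 = 0 + 0i, c = -0.5000 + -0.2800i
Iter 1: z = -0.5000 + -0.2800i, |z|^2 = 0.3284
Iter 2: z = -0.3284 + 0.0000i, |z|^2 = 0.1078
Iter 3: z = -0.3922 + -0.2800i, |z|^2 = 0.2322
Iter 4: z = -0.4246 + -0.0604i, |z|^2 = 0.1839
Iter 5: z = -0.3233 + -0.2287i, |z|^2 = 0.1569
Iter 6: z = -0.4478 + -0.1321i, |z|^2 = 0.2179
Iter 7: z = -0.3170 + -0.1617i, |z|^2 = 0.1266
Iter 8: z = -0.4257 + -0.1775i, |z|^2 = 0.2127
Iter 9: z = -0.3503 + -0.1289i, |z|^2 = 0.1393
Iter 10: z = -0.3939 + -0.1897i, |z|^2 = 0.1911
Iter 11: z = -0.3808 + -0.1306i, |z|^2 = 0.1621

Answer: 12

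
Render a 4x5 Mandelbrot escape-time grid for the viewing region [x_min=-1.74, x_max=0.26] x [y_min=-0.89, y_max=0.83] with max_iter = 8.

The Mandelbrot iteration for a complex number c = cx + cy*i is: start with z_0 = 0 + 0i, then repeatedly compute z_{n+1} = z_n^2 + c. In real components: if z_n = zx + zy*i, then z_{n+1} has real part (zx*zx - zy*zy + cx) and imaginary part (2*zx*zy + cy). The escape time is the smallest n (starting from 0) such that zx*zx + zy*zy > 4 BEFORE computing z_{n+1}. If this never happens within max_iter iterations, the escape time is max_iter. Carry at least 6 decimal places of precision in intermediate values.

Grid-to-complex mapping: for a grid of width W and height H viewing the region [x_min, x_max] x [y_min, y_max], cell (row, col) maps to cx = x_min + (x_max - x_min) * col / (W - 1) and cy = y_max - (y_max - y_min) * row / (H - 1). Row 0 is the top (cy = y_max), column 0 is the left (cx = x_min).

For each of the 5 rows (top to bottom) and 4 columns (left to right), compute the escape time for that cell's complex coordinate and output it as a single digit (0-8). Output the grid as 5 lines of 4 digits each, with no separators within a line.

Answer: 2365
3788
8888
3588
2354

Derivation:
(row=0, col=0): c = -1.7400 + 0.8300i → escape time 2
(row=0, col=1): c = -1.0733 + 0.8300i → escape time 3
(row=0, col=2): c = -0.4067 + 0.8300i → escape time 6
(row=0, col=3): c = 0.2600 + 0.8300i → escape time 5
(row=1, col=0): c = -1.7400 + 0.4000i → escape time 3
(row=1, col=1): c = -1.0733 + 0.4000i → escape time 7
(row=1, col=2): c = -0.4067 + 0.4000i → escape time 8
(row=1, col=3): c = 0.2600 + 0.4000i → escape time 8
(row=2, col=0): c = -1.7400 + -0.0300i → escape time 8
(row=2, col=1): c = -1.0733 + -0.0300i → escape time 8
(row=2, col=2): c = -0.4067 + -0.0300i → escape time 8
(row=2, col=3): c = 0.2600 + -0.0300i → escape time 8
(row=3, col=0): c = -1.7400 + -0.4600i → escape time 3
(row=3, col=1): c = -1.0733 + -0.4600i → escape time 5
(row=3, col=2): c = -0.4067 + -0.4600i → escape time 8
(row=3, col=3): c = 0.2600 + -0.4600i → escape time 8
(row=4, col=0): c = -1.7400 + -0.8900i → escape time 2
(row=4, col=1): c = -1.0733 + -0.8900i → escape time 3
(row=4, col=2): c = -0.4067 + -0.8900i → escape time 5
(row=4, col=3): c = 0.2600 + -0.8900i → escape time 4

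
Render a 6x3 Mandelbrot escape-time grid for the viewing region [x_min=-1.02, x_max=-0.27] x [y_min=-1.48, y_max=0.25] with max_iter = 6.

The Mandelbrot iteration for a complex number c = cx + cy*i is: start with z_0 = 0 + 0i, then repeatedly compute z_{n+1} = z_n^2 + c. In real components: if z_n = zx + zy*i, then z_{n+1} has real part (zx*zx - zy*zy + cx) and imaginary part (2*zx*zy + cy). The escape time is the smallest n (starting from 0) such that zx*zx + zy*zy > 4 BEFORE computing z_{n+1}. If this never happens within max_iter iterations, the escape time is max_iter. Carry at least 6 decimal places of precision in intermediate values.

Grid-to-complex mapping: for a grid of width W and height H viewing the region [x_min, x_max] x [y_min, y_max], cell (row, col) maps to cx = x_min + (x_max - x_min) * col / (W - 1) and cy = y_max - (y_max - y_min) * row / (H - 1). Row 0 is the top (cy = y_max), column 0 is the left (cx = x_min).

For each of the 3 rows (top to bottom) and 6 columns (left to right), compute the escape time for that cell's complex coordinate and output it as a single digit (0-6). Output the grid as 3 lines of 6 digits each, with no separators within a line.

Answer: 666666
456666
222222

Derivation:
(row=0, col=0): c = -1.0200 + 0.2500i → escape time 6
(row=0, col=1): c = -0.8700 + 0.2500i → escape time 6
(row=0, col=2): c = -0.7200 + 0.2500i → escape time 6
(row=0, col=3): c = -0.5700 + 0.2500i → escape time 6
(row=0, col=4): c = -0.4200 + 0.2500i → escape time 6
(row=0, col=5): c = -0.2700 + 0.2500i → escape time 6
(row=1, col=0): c = -1.0200 + -0.6150i → escape time 4
(row=1, col=1): c = -0.8700 + -0.6150i → escape time 5
(row=1, col=2): c = -0.7200 + -0.6150i → escape time 6
(row=1, col=3): c = -0.5700 + -0.6150i → escape time 6
(row=1, col=4): c = -0.4200 + -0.6150i → escape time 6
(row=1, col=5): c = -0.2700 + -0.6150i → escape time 6
(row=2, col=0): c = -1.0200 + -1.4800i → escape time 2
(row=2, col=1): c = -0.8700 + -1.4800i → escape time 2
(row=2, col=2): c = -0.7200 + -1.4800i → escape time 2
(row=2, col=3): c = -0.5700 + -1.4800i → escape time 2
(row=2, col=4): c = -0.4200 + -1.4800i → escape time 2
(row=2, col=5): c = -0.2700 + -1.4800i → escape time 2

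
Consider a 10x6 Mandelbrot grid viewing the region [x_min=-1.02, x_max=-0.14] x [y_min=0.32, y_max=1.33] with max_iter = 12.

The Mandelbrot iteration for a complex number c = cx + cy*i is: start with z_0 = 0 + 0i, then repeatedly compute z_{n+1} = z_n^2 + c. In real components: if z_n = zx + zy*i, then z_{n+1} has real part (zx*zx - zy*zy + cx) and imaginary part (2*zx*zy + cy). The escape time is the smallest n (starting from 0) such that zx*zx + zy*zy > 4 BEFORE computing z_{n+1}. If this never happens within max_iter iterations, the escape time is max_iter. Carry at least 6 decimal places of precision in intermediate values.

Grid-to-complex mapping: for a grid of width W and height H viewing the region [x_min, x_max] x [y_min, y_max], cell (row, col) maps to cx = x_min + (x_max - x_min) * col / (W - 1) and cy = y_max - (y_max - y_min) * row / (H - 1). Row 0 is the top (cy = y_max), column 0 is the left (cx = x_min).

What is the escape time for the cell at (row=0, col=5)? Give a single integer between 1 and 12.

Answer: 2

Derivation:
z_0 = 0 + 0i, c = -0.5311 + 1.3300i
Iter 1: z = -0.5311 + 1.3300i, |z|^2 = 2.0510
Iter 2: z = -2.0179 + -0.0828i, |z|^2 = 4.0789
Escaped at iteration 2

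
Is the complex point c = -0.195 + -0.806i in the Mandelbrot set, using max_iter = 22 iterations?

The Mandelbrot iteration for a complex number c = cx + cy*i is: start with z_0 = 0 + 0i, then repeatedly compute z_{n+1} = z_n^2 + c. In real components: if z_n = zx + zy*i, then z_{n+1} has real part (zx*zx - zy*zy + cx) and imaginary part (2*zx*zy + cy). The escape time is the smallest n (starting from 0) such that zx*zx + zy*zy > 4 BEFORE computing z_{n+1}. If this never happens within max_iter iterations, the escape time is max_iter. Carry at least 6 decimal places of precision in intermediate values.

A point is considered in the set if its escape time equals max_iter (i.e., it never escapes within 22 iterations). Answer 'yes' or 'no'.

z_0 = 0 + 0i, c = -0.1950 + -0.8060i
Iter 1: z = -0.1950 + -0.8060i, |z|^2 = 0.6877
Iter 2: z = -0.8066 + -0.4917i, |z|^2 = 0.8924
Iter 3: z = 0.2139 + -0.0128i, |z|^2 = 0.0459
Iter 4: z = -0.1494 + -0.8115i, |z|^2 = 0.6808
Iter 5: z = -0.8312 + -0.5635i, |z|^2 = 1.0084
Iter 6: z = 0.1784 + 0.1308i, |z|^2 = 0.0489
Iter 7: z = -0.1803 + -0.7594i, |z|^2 = 0.6091
Iter 8: z = -0.7391 + -0.5322i, |z|^2 = 0.8295
Iter 9: z = 0.0681 + -0.0193i, |z|^2 = 0.0050
Iter 10: z = -0.1907 + -0.8086i, |z|^2 = 0.6903
Iter 11: z = -0.8125 + -0.4975i, |z|^2 = 0.9077
Iter 12: z = 0.2176 + 0.0025i, |z|^2 = 0.0474
Iter 13: z = -0.1477 + -0.8049i, |z|^2 = 0.6697
Iter 14: z = -0.8211 + -0.5683i, |z|^2 = 0.9972
Iter 15: z = 0.1562 + 0.1273i, |z|^2 = 0.0406
Iter 16: z = -0.1868 + -0.7662i, |z|^2 = 0.6220
Iter 17: z = -0.7472 + -0.5198i, |z|^2 = 0.8285
Iter 18: z = 0.0932 + -0.0293i, |z|^2 = 0.0095
Iter 19: z = -0.1872 + -0.8115i, |z|^2 = 0.6935
Iter 20: z = -0.8184 + -0.5022i, |z|^2 = 0.9221
Iter 21: z = 0.2226 + 0.0161i, |z|^2 = 0.0498
Did not escape in 22 iterations → in set

Answer: yes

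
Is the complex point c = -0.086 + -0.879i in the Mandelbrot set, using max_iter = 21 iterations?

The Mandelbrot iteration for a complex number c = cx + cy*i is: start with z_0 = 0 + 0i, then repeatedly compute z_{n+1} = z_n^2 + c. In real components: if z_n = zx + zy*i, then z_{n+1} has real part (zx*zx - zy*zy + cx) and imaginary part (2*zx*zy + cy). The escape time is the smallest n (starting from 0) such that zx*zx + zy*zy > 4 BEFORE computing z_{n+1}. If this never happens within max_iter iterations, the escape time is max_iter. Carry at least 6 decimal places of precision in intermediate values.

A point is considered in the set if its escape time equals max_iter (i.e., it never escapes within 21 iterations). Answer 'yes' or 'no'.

z_0 = 0 + 0i, c = -0.0860 + -0.8790i
Iter 1: z = -0.0860 + -0.8790i, |z|^2 = 0.7800
Iter 2: z = -0.8512 + -0.7278i, |z|^2 = 1.2543
Iter 3: z = 0.1089 + 0.3601i, |z|^2 = 0.1415
Iter 4: z = -0.2038 + -0.8006i, |z|^2 = 0.6824
Iter 5: z = -0.6854 + -0.5527i, |z|^2 = 0.7752
Iter 6: z = 0.0783 + -0.1214i, |z|^2 = 0.0209
Iter 7: z = -0.0946 + -0.8980i, |z|^2 = 0.8154
Iter 8: z = -0.8835 + -0.7091i, |z|^2 = 1.2833
Iter 9: z = 0.1917 + 0.3739i, |z|^2 = 0.1765
Iter 10: z = -0.1890 + -0.7356i, |z|^2 = 0.5769
Iter 11: z = -0.5914 + -0.6009i, |z|^2 = 0.7109
Iter 12: z = -0.0973 + -0.1682i, |z|^2 = 0.0378
Iter 13: z = -0.1048 + -0.8463i, |z|^2 = 0.7271
Iter 14: z = -0.7912 + -0.7016i, |z|^2 = 1.1181
Iter 15: z = 0.0477 + 0.2311i, |z|^2 = 0.0557
Iter 16: z = -0.1371 + -0.8569i, |z|^2 = 0.7531
Iter 17: z = -0.8015 + -0.6440i, |z|^2 = 1.0571
Iter 18: z = 0.1417 + 0.1533i, |z|^2 = 0.0436
Iter 19: z = -0.0894 + -0.8355i, |z|^2 = 0.7061
Iter 20: z = -0.7761 + -0.7296i, |z|^2 = 1.1347
Did not escape in 21 iterations → in set

Answer: yes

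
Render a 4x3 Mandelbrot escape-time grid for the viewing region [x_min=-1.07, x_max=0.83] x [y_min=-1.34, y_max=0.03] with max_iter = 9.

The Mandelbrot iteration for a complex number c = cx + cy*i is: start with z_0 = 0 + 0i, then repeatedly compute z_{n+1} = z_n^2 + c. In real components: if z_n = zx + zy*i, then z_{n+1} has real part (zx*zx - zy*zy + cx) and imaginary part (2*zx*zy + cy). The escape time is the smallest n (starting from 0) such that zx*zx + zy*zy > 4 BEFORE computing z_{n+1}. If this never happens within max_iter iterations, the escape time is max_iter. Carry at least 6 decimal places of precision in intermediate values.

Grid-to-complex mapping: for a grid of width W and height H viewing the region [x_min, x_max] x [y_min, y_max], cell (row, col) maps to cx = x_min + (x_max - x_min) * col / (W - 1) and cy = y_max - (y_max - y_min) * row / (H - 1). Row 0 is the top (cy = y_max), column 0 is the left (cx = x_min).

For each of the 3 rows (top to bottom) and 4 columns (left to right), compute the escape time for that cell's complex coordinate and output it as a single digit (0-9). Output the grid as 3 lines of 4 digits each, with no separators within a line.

(row=0, col=0): c = -1.0700 + 0.0300i → escape time 9
(row=0, col=1): c = -0.4367 + 0.0300i → escape time 9
(row=0, col=2): c = 0.1967 + 0.0300i → escape time 9
(row=0, col=3): c = 0.8300 + 0.0300i → escape time 3
(row=1, col=0): c = -1.0700 + -0.6550i → escape time 4
(row=1, col=1): c = -0.4367 + -0.6550i → escape time 9
(row=1, col=2): c = 0.1967 + -0.6550i → escape time 8
(row=1, col=3): c = 0.8300 + -0.6550i → escape time 2
(row=2, col=0): c = -1.0700 + -1.3400i → escape time 2
(row=2, col=1): c = -0.4367 + -1.3400i → escape time 2
(row=2, col=2): c = 0.1967 + -1.3400i → escape time 2
(row=2, col=3): c = 0.8300 + -1.3400i → escape time 2

Answer: 9993
4982
2222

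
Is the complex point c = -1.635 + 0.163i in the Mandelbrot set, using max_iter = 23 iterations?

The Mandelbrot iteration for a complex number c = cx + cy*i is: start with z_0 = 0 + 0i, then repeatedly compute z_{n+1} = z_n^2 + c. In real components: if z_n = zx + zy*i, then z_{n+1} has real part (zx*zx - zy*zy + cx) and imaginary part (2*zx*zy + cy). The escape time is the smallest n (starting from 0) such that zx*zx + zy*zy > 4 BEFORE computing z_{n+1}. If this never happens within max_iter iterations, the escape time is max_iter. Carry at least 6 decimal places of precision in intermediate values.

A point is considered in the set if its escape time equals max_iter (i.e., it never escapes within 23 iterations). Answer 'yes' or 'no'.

Answer: no

Derivation:
z_0 = 0 + 0i, c = -1.6350 + 0.1630i
Iter 1: z = -1.6350 + 0.1630i, |z|^2 = 2.6998
Iter 2: z = 1.0117 + -0.3700i, |z|^2 = 1.1604
Iter 3: z = -0.7485 + -0.5856i, |z|^2 = 0.9032
Iter 4: z = -1.4178 + 1.0397i, |z|^2 = 3.0910
Iter 5: z = -0.7058 + -2.7850i, |z|^2 = 8.2546
Escaped at iteration 5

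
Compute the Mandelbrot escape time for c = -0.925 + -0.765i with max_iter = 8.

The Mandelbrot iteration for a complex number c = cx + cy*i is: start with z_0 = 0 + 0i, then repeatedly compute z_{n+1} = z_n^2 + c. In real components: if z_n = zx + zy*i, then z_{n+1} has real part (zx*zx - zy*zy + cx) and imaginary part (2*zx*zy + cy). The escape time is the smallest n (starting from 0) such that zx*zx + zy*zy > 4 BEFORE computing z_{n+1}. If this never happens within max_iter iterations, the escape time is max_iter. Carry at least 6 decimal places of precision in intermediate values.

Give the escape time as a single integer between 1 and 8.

z_0 = 0 + 0i, c = -0.9250 + -0.7650i
Iter 1: z = -0.9250 + -0.7650i, |z|^2 = 1.4409
Iter 2: z = -0.6546 + 0.6503i, |z|^2 = 0.8513
Iter 3: z = -0.9193 + -1.6163i, |z|^2 = 3.4576
Iter 4: z = -2.6923 + 2.2068i, |z|^2 = 12.1185
Escaped at iteration 4

Answer: 4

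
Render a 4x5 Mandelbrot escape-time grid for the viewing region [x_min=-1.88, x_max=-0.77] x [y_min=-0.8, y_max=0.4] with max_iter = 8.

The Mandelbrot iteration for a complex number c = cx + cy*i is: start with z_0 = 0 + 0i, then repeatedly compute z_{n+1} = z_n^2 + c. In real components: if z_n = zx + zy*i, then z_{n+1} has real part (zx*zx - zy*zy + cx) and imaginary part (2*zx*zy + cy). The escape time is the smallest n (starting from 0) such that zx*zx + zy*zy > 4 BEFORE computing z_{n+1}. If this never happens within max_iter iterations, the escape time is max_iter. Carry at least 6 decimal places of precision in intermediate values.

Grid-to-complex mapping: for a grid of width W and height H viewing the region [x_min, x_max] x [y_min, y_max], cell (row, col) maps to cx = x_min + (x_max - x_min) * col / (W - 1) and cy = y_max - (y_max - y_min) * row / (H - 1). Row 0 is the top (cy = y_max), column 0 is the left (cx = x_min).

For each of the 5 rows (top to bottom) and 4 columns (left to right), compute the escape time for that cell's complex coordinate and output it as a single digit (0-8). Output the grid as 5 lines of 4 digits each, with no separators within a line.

(row=0, col=0): c = -1.8800 + 0.4000i → escape time 3
(row=0, col=1): c = -1.5100 + 0.4000i → escape time 4
(row=0, col=2): c = -1.1400 + 0.4000i → escape time 7
(row=0, col=3): c = -0.7700 + 0.4000i → escape time 8
(row=1, col=0): c = -1.8800 + 0.1000i → escape time 4
(row=1, col=1): c = -1.5100 + 0.1000i → escape time 7
(row=1, col=2): c = -1.1400 + 0.1000i → escape time 8
(row=1, col=3): c = -0.7700 + 0.1000i → escape time 8
(row=2, col=0): c = -1.8800 + -0.2000i → escape time 4
(row=2, col=1): c = -1.5100 + -0.2000i → escape time 5
(row=2, col=2): c = -1.1400 + -0.2000i → escape time 8
(row=2, col=3): c = -0.7700 + -0.2000i → escape time 8
(row=3, col=0): c = -1.8800 + -0.5000i → escape time 3
(row=3, col=1): c = -1.5100 + -0.5000i → escape time 3
(row=3, col=2): c = -1.1400 + -0.5000i → escape time 5
(row=3, col=3): c = -0.7700 + -0.5000i → escape time 6
(row=4, col=0): c = -1.8800 + -0.8000i → escape time 1
(row=4, col=1): c = -1.5100 + -0.8000i → escape time 3
(row=4, col=2): c = -1.1400 + -0.8000i → escape time 3
(row=4, col=3): c = -0.7700 + -0.8000i → escape time 4

Answer: 3478
4788
4588
3356
1334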